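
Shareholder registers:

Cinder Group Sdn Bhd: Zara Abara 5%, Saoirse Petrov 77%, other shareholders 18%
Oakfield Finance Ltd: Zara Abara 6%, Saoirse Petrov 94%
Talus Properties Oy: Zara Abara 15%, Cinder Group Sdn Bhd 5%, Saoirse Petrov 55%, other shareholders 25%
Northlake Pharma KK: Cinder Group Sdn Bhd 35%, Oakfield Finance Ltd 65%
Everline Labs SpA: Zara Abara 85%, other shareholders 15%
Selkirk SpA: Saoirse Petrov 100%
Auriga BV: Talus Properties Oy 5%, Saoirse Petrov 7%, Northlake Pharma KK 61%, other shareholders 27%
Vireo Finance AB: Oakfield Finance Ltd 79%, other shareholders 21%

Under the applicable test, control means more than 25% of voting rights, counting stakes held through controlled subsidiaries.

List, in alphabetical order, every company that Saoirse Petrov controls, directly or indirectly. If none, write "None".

Saoirse holds 77% of Cinder, so Saoirse controls Cinder.
Saoirse holds 94% of Oakfield, so Saoirse controls Oakfield.
Cinder and Saoirse together hold 5% + 55% = 60% of Talus, so Saoirse controls Talus.
Cinder and Oakfield together hold 35% + 65% = 100% of Northlake, so Saoirse controls Northlake.
Saoirse holds 100% of Selkirk, so Saoirse controls Selkirk.
Talus and Saoirse and Northlake together hold 5% + 7% + 61% = 73% of Auriga, so Saoirse controls Auriga.
Oakfield holds 79% of Vireo, so Saoirse controls Vireo.
No other company's threshold is met.

Auriga BV, Cinder Group Sdn Bhd, Northlake Pharma KK, Oakfield Finance Ltd, Selkirk SpA, Talus Properties Oy, Vireo Finance AB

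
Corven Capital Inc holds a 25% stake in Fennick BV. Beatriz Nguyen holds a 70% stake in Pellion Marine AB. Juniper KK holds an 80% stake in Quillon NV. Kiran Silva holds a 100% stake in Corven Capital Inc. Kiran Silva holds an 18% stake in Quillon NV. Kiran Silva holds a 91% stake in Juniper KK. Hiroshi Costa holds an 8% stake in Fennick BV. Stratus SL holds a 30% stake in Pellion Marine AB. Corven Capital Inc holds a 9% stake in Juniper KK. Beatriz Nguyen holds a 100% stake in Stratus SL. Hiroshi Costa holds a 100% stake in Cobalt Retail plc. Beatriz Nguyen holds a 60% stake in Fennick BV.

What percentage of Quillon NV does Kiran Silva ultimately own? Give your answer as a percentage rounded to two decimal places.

Kiran reaches Quillon along 3 paths.
Via Corven → Juniper: 100% × 9% × 80% = 7.2%.
Via Juniper: 91% × 80% = 72.8%.
Direct stake: 18% = 18%.
Total: 7.2% + 72.8% + 18% = 98%.
Rounded: 98.00%.

98.00%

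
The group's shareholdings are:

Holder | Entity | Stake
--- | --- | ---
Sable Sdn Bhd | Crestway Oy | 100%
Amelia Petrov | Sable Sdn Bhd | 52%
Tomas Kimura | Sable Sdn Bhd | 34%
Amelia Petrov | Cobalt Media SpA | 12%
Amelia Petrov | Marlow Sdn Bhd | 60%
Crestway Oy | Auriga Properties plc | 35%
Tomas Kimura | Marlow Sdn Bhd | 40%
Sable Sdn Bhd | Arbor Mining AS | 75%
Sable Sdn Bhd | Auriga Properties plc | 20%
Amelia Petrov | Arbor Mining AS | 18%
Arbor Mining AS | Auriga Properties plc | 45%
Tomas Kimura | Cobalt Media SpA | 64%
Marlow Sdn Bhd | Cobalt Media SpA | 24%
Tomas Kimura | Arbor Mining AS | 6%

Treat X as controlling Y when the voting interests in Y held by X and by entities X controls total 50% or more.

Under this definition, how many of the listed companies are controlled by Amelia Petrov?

5

Amelia holds 52% of Sable, so Amelia controls Sable.
Amelia and Sable together hold 18% + 75% = 93% of Arbor, so Amelia controls Arbor.
Sable holds 100% of Crestway, so Amelia controls Crestway.
Amelia holds 60% of Marlow, so Amelia controls Marlow.
Sable and Arbor and Crestway together hold 20% + 45% + 35% = 100% of Auriga, so Amelia controls Auriga.
No other company's threshold is met.
Amelia controls 5 companies.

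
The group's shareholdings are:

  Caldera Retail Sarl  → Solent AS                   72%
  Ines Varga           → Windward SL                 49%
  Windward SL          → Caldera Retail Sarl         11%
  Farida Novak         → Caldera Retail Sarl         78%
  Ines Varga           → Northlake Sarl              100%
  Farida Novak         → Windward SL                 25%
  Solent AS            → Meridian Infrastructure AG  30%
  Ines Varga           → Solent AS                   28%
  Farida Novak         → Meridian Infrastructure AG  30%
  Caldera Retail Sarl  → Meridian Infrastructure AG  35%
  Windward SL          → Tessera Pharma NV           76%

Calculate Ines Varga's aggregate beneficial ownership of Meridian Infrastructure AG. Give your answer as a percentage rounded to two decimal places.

11.45%

Ines reaches Meridian along 3 paths.
Via Solent: 28% × 30% = 8.4%.
Via Windward → Caldera → Solent: 49% × 11% × 72% × 30% = 1.16424%.
Via Windward → Caldera: 49% × 11% × 35% = 1.8865%.
Total: 8.4% + 1.16424% + 1.8865% = 11.45074%.
Rounded: 11.45%.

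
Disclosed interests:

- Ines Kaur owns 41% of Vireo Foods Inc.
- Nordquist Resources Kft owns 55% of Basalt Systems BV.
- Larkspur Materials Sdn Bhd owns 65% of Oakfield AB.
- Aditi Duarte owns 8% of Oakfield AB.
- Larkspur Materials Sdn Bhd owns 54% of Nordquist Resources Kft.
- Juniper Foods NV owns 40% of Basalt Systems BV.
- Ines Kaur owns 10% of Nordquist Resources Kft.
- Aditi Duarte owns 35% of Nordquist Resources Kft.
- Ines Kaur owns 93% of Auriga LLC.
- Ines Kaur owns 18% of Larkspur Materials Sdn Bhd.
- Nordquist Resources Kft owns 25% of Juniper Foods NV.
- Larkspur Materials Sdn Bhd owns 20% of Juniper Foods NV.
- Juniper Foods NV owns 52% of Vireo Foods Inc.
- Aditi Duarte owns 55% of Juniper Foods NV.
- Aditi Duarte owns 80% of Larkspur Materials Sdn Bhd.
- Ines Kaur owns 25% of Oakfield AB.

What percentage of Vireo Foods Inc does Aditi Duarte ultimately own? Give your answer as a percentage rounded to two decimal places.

47.09%

Aditi reaches Vireo along 4 paths.
Via Larkspur → Juniper: 80% × 20% × 52% = 8.32%.
Via Juniper: 55% × 52% = 28.6%.
Via Larkspur → Nordquist → Juniper: 80% × 54% × 25% × 52% = 5.616%.
Via Nordquist → Juniper: 35% × 25% × 52% = 4.55%.
Total: 8.32% + 28.6% + 5.616% + 4.55% = 47.086%.
Rounded: 47.09%.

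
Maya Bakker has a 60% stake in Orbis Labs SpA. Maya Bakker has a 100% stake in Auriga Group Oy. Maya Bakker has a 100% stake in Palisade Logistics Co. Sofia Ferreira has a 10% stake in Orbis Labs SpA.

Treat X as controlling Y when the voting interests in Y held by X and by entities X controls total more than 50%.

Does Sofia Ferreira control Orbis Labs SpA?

No

Sofia's largest direct stake is 10% in Orbis, which does not meet the threshold, so Sofia controls no company.
In Orbis, Sofia's side holds only 10%, not > 50%.
So Sofia does not control Orbis.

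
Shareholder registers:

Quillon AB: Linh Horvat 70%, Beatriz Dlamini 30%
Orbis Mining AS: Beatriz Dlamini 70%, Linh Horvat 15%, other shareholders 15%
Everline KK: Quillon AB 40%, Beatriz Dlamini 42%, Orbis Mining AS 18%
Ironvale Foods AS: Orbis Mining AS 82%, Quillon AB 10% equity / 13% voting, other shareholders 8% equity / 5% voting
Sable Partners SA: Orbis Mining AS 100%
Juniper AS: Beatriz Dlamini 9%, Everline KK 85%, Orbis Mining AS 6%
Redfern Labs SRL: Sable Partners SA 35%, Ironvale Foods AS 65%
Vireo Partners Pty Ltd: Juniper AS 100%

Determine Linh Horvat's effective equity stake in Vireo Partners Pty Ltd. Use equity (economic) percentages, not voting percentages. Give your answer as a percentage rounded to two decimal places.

Linh reaches Vireo along 3 paths.
Via Quillon → Everline → Juniper: 70% × 40% × 85% × 100% = 23.8%.
Via Orbis → Everline → Juniper: 15% × 18% × 85% × 100% = 2.295%.
Via Orbis → Juniper: 15% × 6% × 100% = 0.9%.
Total: 23.8% + 2.295% + 0.9% = 26.995%.
Rounded: 27.00%.

27.00%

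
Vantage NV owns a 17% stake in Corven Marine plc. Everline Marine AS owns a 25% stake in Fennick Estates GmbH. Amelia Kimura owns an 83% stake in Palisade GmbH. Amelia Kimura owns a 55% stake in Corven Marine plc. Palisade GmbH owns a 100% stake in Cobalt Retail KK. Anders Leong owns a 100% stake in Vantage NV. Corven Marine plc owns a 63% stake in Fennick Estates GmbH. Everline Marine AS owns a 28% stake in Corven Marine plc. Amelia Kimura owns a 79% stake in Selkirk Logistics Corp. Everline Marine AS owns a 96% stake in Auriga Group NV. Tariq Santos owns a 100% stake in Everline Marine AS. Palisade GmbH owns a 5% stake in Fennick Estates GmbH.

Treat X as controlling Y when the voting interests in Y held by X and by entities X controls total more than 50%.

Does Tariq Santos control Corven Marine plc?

No

Tariq holds 100% of Everline, so Tariq controls Everline.
Everline holds 96% of Auriga, so Tariq controls Auriga.
In Corven, Tariq's side holds only 28%, not > 50%.
So Tariq does not control Corven.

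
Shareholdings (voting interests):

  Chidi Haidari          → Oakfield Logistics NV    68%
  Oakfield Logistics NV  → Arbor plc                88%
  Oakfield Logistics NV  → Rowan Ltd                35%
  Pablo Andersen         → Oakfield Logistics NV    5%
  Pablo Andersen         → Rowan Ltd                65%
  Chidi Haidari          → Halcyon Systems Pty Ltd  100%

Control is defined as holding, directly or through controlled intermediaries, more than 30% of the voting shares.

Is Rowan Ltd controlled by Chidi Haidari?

Yes

Chidi holds 68% of Oakfield, so Chidi controls Oakfield.
Oakfield holds 35% of Rowan, so Chidi controls Rowan.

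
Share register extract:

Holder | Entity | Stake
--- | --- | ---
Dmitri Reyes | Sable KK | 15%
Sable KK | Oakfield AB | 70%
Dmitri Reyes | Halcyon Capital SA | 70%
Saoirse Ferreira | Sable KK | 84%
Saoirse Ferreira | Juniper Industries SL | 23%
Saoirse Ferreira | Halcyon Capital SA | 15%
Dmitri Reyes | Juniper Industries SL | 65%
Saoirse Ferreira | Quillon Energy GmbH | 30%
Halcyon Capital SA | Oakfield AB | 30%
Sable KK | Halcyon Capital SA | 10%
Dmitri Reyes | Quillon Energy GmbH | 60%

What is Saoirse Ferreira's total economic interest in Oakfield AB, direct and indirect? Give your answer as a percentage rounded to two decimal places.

Saoirse reaches Oakfield along 3 paths.
Via Halcyon: 15% × 30% = 4.5%.
Via Sable → Halcyon: 84% × 10% × 30% = 2.52%.
Via Sable: 84% × 70% = 58.8%.
Total: 4.5% + 2.52% + 58.8% = 65.82%.

65.82%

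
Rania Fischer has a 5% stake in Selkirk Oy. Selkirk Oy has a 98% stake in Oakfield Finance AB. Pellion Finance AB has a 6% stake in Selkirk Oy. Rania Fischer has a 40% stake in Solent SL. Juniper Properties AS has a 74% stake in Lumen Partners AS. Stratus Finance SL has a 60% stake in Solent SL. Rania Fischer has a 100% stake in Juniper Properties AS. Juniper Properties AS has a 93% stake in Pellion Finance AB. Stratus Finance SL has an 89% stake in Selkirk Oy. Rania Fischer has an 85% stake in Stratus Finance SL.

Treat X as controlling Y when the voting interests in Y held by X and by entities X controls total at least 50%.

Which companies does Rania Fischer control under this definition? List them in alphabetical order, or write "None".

Juniper Properties AS, Lumen Partners AS, Oakfield Finance AB, Pellion Finance AB, Selkirk Oy, Solent SL, Stratus Finance SL

Rania holds 85% of Stratus, so Rania controls Stratus.
Rania holds 100% of Juniper, so Rania controls Juniper.
Juniper holds 93% of Pellion, so Rania controls Pellion.
Stratus and Rania together hold 60% + 40% = 100% of Solent, so Rania controls Solent.
Stratus and Pellion and Rania together hold 89% + 6% + 5% = 100% of Selkirk, so Rania controls Selkirk.
Selkirk holds 98% of Oakfield, so Rania controls Oakfield.
Juniper holds 74% of Lumen, so Rania controls Lumen.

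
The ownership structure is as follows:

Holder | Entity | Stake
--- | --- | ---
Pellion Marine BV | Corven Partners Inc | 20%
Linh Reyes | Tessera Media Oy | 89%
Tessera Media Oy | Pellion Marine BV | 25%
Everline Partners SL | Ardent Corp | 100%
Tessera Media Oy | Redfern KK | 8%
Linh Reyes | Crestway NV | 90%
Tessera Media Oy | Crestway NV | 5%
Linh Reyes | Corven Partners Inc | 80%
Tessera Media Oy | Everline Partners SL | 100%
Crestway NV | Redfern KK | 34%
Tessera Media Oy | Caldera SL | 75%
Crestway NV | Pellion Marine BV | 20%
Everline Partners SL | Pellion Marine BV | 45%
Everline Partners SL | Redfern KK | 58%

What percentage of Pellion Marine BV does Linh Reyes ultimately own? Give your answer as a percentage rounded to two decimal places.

Linh reaches Pellion along 4 paths.
Via Crestway: 90% × 20% = 18%.
Via Tessera → Crestway: 89% × 5% × 20% = 0.89%.
Via Tessera → Everline: 89% × 100% × 45% = 40.05%.
Via Tessera: 89% × 25% = 22.25%.
Total: 18% + 0.89% + 40.05% + 22.25% = 81.19%.

81.19%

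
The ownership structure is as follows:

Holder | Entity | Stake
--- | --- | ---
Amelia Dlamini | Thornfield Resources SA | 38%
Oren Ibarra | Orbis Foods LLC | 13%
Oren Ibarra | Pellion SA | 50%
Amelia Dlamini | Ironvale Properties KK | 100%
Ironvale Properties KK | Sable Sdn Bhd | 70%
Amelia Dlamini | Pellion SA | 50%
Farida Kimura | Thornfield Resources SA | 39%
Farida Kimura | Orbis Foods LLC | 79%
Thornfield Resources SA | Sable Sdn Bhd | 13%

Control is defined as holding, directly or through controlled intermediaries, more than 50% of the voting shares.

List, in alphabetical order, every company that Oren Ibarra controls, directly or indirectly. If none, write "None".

Oren's largest direct stake is 50% in Pellion, which does not meet the threshold.

None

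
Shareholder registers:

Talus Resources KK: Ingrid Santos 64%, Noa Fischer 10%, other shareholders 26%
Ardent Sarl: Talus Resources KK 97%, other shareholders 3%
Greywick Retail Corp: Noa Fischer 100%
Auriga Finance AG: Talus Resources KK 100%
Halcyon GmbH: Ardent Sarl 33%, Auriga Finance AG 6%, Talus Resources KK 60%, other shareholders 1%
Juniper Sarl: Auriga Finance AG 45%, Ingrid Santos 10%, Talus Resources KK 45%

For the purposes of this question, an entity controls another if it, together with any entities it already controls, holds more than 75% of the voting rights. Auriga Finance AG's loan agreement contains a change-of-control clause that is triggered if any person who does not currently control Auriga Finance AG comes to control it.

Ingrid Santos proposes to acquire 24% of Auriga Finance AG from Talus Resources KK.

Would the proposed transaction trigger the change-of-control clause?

No

The purchase adds only to Ingrid's holdings (Talus's stake shrinks), so Ingrid is the only person who could newly come to control Auriga.
Ingrid's largest direct stake is 64% in Talus, which does not meet the threshold, so Ingrid controls no company.
Neither Ingrid nor any entity Ingrid controls holds any voting interest in Auriga.
So before the transaction, Ingrid does not control Auriga.
After the purchase, Ingrid holds 24% of Auriga directly, and Talus's stake falls to 76%.
After the transaction, Ingrid's side holds 24% of Auriga, not > 75%, so Ingrid still does not control Auriga.
No new person acquires control, so the clause is not triggered.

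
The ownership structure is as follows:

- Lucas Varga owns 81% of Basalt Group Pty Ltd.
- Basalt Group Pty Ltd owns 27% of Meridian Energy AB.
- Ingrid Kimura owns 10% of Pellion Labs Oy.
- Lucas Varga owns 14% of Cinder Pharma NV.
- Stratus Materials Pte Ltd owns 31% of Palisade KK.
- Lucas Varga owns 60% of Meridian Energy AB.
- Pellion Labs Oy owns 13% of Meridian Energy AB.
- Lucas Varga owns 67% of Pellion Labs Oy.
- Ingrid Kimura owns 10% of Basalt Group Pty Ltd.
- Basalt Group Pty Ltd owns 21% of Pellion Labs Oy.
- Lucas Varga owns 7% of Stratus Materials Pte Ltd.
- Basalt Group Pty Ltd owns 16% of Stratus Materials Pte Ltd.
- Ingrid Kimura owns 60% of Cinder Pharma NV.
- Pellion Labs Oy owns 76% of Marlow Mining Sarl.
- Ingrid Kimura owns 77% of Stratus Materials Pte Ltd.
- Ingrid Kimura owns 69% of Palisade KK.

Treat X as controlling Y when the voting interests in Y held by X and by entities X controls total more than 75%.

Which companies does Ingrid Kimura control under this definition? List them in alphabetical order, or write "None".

Palisade KK, Stratus Materials Pte Ltd

Ingrid holds 77% of Stratus, so Ingrid controls Stratus.
Stratus and Ingrid together hold 31% + 69% = 100% of Palisade, so Ingrid controls Palisade.
No other company's threshold is met.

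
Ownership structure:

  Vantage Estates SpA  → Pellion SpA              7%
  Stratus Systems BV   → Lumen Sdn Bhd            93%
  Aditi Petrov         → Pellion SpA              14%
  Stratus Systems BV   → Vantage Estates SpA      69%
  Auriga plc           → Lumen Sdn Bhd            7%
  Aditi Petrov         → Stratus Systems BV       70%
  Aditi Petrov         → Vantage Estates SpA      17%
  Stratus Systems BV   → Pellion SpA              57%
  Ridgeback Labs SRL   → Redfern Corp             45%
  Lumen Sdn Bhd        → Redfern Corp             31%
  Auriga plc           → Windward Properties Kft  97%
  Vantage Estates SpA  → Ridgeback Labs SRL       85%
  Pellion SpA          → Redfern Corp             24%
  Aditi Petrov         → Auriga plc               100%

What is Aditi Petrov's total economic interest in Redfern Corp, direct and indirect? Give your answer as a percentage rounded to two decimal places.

Aditi reaches Redfern along 8 paths.
Via Stratus → Vantage → Pellion: 70% × 69% × 7% × 24% = 0.81144%.
Via Vantage → Pellion: 17% × 7% × 24% = 0.2856%.
Via Pellion: 14% × 24% = 3.36%.
Via Stratus → Pellion: 70% × 57% × 24% = 9.576%.
Via Auriga → Lumen: 100% × 7% × 31% = 2.17%.
Via Stratus → Lumen: 70% × 93% × 31% = 20.181%.
Via Stratus → Vantage → Ridgeback: 70% × 69% × 85% × 45% = 18.47475%.
Via Vantage → Ridgeback: 17% × 85% × 45% = 6.5025%.
Total: 0.81144% + 0.2856% + 3.36% + 9.576% + 2.17% + 20.181% + 18.47475% + 6.5025% = 61.36129%.
Rounded: 61.36%.

61.36%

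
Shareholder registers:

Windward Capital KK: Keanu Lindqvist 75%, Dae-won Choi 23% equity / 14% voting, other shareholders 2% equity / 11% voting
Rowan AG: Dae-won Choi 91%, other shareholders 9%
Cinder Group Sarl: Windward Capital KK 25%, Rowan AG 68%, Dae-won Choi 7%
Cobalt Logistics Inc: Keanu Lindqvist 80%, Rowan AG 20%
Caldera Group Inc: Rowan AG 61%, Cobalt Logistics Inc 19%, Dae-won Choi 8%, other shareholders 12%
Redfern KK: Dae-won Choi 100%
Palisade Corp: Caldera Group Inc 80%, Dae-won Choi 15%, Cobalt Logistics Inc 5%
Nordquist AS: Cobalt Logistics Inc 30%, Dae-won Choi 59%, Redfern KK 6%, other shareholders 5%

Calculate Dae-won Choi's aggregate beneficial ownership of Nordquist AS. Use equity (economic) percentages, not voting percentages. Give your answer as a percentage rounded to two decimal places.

Dae-won reaches Nordquist along 3 paths.
Via Rowan → Cobalt: 91% × 20% × 30% = 5.46%.
Direct stake: 59% = 59%.
Via Redfern: 100% × 6% = 6%.
Total: 5.46% + 59% + 6% = 70.46%.

70.46%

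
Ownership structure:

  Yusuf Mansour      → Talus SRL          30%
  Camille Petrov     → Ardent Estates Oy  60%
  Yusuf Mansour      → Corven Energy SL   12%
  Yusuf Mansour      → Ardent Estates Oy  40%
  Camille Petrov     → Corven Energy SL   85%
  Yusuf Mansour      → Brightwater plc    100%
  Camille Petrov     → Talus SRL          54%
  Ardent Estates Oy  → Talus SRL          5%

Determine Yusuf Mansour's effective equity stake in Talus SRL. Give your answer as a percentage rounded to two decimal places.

Yusuf reaches Talus along 2 paths.
Direct stake: 30% = 30%.
Via Ardent: 40% × 5% = 2%.
Total: 30% + 2% = 32%.
Rounded: 32.00%.

32.00%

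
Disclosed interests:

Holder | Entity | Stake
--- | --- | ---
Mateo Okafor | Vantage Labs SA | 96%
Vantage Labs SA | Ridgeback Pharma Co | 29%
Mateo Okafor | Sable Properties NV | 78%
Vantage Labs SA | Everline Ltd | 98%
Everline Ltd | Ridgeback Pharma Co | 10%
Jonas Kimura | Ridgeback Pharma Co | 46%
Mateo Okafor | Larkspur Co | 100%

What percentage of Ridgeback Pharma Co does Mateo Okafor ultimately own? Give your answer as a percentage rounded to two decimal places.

Mateo reaches Ridgeback along 2 paths.
Via Vantage: 96% × 29% = 27.84%.
Via Vantage → Everline: 96% × 98% × 10% = 9.408%.
Total: 27.84% + 9.408% = 37.248%.
Rounded: 37.25%.

37.25%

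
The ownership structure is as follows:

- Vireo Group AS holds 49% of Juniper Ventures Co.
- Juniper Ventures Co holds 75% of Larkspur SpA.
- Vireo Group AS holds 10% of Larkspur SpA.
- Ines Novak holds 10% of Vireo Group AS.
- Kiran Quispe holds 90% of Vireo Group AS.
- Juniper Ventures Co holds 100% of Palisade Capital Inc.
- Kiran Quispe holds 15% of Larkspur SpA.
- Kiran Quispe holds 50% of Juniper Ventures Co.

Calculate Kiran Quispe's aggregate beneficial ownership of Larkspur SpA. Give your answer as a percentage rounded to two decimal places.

Kiran reaches Larkspur along 4 paths.
Via Vireo: 90% × 10% = 9%.
Via Vireo → Juniper: 90% × 49% × 75% = 33.075%.
Via Juniper: 50% × 75% = 37.5%.
Direct stake: 15% = 15%.
Total: 9% + 33.075% + 37.5% + 15% = 94.575%.
Rounded: 94.58%.

94.58%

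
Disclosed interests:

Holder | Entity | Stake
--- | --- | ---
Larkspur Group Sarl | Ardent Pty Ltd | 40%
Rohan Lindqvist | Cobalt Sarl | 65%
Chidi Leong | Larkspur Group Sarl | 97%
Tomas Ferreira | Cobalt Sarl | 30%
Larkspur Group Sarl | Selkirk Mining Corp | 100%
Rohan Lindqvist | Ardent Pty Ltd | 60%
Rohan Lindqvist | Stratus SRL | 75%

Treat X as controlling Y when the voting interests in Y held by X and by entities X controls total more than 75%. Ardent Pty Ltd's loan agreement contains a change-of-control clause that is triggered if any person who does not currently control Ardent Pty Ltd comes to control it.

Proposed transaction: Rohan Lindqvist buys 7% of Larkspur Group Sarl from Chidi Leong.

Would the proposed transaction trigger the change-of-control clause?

The purchase adds only to Rohan's holdings (Chidi's stake shrinks), so Rohan is the only person who could newly come to control Ardent.
Rohan's largest direct stake is 75% in Stratus, which does not meet the threshold, so Rohan controls no company.
In Ardent, Rohan's side holds only 60%, not > 75%.
So before the transaction, Rohan does not control Ardent.
After the purchase, Rohan holds 7% of Larkspur directly, and Chidi's stake falls to 90%.
Rohan's side now holds 7% of Larkspur, not > 75%, so Rohan still does not control Larkspur.
After the transaction, Rohan's side holds 60% of Ardent, not > 75%, so Rohan still does not control Ardent.
No new person acquires control, so the clause is not triggered.

No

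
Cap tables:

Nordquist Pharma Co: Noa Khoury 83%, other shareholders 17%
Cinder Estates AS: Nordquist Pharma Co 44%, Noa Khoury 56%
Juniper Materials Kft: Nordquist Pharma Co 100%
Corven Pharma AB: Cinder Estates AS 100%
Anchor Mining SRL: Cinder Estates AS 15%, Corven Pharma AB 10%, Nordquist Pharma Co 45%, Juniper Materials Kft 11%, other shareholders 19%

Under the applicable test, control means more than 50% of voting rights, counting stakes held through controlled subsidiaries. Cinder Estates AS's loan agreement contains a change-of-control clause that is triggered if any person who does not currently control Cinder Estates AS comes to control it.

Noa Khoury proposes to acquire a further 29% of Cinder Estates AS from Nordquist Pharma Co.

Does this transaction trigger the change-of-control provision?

No

The purchase adds only to Noa's holdings (Nordquist's stake shrinks), so Noa is the only person who could newly come to control Cinder.
Noa holds 83% of Nordquist, so Noa controls Nordquist.
Nordquist and Noa together hold 44% + 56% = 100% of Cinder, so Noa controls Cinder.
So Noa already controls Cinder before the transaction.
After the purchase, Noa's direct stake in Cinder rises to 56% + 29% = 85%, and Nordquist's stake falls to 15%.
Noa controlled Cinder already, so this is not a new person acquiring control; every other person's position is unchanged or reduced.
No new person acquires control, so the clause is not triggered.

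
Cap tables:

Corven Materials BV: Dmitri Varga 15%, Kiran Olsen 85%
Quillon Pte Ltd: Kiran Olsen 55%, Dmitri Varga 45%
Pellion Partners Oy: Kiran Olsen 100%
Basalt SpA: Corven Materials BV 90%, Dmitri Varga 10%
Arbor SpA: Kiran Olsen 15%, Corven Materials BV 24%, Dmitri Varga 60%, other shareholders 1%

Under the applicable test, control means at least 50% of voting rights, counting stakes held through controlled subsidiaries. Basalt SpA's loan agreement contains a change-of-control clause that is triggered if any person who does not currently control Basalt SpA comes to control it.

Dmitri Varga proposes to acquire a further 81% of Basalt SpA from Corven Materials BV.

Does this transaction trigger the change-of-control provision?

Yes

The purchase adds only to Dmitri's holdings (Corven's stake shrinks), so Dmitri is the only person who could newly come to control Basalt.
Dmitri holds 60% of Arbor, so Dmitri controls Arbor.
In Basalt, Dmitri's side holds only 10%, not ≥ 50%.
So before the transaction, Dmitri does not control Basalt.
After the purchase, Dmitri's direct stake in Basalt rises to 10% + 81% = 91%, and Corven's stake falls to 9%.
Dmitri holds 91% of Basalt, so Dmitri controls Basalt.
Dmitri did not control Basalt before and does after, so the clause is triggered.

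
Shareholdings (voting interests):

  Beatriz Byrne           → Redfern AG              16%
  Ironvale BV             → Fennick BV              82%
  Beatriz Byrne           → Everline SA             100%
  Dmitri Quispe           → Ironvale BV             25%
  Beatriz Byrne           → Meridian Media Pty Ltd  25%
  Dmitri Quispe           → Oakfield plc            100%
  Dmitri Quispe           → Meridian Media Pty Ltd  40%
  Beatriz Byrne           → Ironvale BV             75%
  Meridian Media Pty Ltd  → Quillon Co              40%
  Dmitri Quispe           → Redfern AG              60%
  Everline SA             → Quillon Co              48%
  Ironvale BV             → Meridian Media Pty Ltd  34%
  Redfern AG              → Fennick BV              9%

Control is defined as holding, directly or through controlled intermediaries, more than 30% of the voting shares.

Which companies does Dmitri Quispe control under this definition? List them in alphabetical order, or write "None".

Meridian Media Pty Ltd, Oakfield plc, Quillon Co, Redfern AG

Dmitri holds 60% of Redfern, so Dmitri controls Redfern.
Dmitri holds 40% of Meridian, so Dmitri controls Meridian.
Meridian holds 40% of Quillon, so Dmitri controls Quillon.
Dmitri holds 100% of Oakfield, so Dmitri controls Oakfield.
No other company's threshold is met.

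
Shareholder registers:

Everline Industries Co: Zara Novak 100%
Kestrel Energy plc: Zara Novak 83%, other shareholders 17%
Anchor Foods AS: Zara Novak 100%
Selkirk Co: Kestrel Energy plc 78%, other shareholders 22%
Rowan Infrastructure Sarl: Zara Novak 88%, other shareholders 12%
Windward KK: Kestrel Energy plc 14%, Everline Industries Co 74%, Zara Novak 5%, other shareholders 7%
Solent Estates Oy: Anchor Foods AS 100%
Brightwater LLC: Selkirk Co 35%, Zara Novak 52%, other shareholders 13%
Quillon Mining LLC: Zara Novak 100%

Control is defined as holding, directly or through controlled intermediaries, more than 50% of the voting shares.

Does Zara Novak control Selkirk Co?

Yes

Zara holds 83% of Kestrel, so Zara controls Kestrel.
Kestrel holds 78% of Selkirk, so Zara controls Selkirk.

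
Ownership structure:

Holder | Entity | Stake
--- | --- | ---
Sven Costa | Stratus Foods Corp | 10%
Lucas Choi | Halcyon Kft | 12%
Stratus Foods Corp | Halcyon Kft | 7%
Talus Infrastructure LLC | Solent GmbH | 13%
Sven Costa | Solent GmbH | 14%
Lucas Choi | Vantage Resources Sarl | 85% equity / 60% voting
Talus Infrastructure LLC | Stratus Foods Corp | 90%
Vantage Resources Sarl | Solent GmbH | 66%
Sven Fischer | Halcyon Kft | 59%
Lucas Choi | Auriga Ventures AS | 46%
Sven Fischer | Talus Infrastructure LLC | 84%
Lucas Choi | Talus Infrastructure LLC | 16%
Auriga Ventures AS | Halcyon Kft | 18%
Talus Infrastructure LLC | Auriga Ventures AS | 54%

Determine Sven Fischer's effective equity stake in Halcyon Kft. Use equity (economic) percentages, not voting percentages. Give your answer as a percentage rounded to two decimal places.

72.46%

Sven Fischer reaches Halcyon along 3 paths.
Via Talus → Auriga: 84% × 54% × 18% = 8.1648%.
Via Talus → Stratus: 84% × 90% × 7% = 5.292%.
Direct stake: 59% = 59%.
Total: 8.1648% + 5.292% + 59% = 72.4568%.
Rounded: 72.46%.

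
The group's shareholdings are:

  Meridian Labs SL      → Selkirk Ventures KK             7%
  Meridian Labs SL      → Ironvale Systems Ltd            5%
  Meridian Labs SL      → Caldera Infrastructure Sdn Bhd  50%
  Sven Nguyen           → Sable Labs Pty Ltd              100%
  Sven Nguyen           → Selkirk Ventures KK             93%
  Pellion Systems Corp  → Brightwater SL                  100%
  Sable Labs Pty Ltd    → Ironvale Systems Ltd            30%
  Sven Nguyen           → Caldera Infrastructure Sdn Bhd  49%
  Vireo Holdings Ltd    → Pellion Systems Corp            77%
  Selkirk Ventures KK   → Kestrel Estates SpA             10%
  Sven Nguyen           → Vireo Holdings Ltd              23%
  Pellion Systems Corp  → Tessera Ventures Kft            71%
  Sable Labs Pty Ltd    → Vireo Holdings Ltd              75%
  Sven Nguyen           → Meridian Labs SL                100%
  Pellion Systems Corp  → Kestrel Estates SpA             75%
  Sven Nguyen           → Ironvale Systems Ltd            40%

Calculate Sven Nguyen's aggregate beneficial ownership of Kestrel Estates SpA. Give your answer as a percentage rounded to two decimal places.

Sven reaches Kestrel along 4 paths.
Via Vireo → Pellion: 23% × 77% × 75% = 13.2825%.
Via Sable → Vireo → Pellion: 100% × 75% × 77% × 75% = 43.3125%.
Via Selkirk: 93% × 10% = 9.3%.
Via Meridian → Selkirk: 100% × 7% × 10% = 0.7%.
Total: 13.2825% + 43.3125% + 9.3% + 0.7% = 66.595%.
Rounded: 66.60%.

66.60%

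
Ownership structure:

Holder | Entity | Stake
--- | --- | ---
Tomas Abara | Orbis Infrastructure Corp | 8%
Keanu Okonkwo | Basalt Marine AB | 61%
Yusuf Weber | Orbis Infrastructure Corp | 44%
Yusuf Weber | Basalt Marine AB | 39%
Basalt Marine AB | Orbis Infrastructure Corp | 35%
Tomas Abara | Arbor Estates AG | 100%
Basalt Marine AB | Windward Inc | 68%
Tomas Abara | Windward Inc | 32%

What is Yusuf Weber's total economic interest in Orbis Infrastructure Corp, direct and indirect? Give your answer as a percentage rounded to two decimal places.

Yusuf reaches Orbis along 2 paths.
Direct stake: 44% = 44%.
Via Basalt: 39% × 35% = 13.65%.
Total: 44% + 13.65% = 57.65%.

57.65%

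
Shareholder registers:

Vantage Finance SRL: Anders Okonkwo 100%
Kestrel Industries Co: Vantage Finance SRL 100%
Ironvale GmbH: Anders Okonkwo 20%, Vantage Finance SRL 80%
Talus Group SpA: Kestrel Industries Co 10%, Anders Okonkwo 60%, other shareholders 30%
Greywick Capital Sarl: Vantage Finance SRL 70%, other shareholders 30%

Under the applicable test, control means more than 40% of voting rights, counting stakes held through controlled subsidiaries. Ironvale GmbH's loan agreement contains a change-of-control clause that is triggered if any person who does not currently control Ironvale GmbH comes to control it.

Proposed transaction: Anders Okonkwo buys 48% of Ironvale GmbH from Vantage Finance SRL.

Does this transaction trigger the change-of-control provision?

No

The purchase adds only to Anders's holdings (Vantage's stake shrinks), so Anders is the only person who could newly come to control Ironvale.
Anders holds 100% of Vantage, so Anders controls Vantage.
Anders and Vantage together hold 20% + 80% = 100% of Ironvale, so Anders controls Ironvale.
So Anders already controls Ironvale before the transaction.
After the purchase, Anders's direct stake in Ironvale rises to 20% + 48% = 68%, and Vantage's stake falls to 32%.
Anders controlled Ironvale already, so this is not a new person acquiring control; every other person's position is unchanged or reduced.
No new person acquires control, so the clause is not triggered.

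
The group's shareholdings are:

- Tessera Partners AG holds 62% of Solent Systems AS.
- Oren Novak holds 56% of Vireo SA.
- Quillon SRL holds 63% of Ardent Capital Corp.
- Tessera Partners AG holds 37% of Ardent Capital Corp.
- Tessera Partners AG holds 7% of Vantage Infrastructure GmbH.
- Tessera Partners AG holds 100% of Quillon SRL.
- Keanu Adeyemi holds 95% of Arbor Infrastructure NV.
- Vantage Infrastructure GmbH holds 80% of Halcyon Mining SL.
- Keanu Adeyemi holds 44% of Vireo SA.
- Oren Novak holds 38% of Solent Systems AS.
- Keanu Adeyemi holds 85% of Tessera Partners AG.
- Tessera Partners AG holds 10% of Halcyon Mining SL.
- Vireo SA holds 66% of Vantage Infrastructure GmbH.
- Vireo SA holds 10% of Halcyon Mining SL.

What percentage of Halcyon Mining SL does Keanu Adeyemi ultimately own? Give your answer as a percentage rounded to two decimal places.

Keanu reaches Halcyon along 4 paths.
Via Tessera: 85% × 10% = 8.5%.
Via Tessera → Vantage: 85% × 7% × 80% = 4.76%.
Via Vireo → Vantage: 44% × 66% × 80% = 23.232%.
Via Vireo: 44% × 10% = 4.4%.
Total: 8.5% + 4.76% + 23.232% + 4.4% = 40.892%.
Rounded: 40.89%.

40.89%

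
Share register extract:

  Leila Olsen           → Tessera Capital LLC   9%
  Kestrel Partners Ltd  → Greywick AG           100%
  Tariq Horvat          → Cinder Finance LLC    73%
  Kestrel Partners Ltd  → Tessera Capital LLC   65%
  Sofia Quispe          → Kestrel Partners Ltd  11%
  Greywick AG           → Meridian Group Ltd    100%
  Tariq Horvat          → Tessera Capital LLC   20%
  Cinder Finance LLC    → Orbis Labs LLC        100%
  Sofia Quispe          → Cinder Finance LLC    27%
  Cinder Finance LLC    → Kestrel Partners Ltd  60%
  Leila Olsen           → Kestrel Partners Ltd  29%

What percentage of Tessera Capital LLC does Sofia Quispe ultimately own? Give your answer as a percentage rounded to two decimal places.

Sofia reaches Tessera along 2 paths.
Via Cinder → Kestrel: 27% × 60% × 65% = 10.53%.
Via Kestrel: 11% × 65% = 7.15%.
Total: 10.53% + 7.15% = 17.68%.

17.68%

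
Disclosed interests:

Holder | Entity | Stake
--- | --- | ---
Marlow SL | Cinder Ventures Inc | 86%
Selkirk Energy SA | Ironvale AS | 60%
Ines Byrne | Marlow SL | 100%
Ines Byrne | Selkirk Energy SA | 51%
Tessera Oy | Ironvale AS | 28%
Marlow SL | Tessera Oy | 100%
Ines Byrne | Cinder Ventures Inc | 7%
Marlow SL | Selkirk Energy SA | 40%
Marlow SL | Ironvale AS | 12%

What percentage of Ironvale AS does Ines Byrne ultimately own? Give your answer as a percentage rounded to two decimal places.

Ines reaches Ironvale along 4 paths.
Via Marlow: 100% × 12% = 12%.
Via Marlow → Tessera: 100% × 100% × 28% = 28%.
Via Selkirk: 51% × 60% = 30.6%.
Via Marlow → Selkirk: 100% × 40% × 60% = 24%.
Total: 12% + 28% + 30.6% + 24% = 94.6%.
Rounded: 94.60%.

94.60%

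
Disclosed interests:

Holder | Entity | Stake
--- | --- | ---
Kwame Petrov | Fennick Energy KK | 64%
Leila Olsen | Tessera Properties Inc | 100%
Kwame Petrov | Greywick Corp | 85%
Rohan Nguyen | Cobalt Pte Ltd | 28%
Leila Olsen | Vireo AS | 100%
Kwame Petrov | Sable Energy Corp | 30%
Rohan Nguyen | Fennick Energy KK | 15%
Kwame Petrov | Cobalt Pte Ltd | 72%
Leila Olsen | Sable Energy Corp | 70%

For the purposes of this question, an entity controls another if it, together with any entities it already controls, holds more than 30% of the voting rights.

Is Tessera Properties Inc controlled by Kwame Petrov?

Kwame holds 64% of Fennick, so Kwame controls Fennick.
Kwame holds 85% of Greywick, so Kwame controls Greywick.
Kwame holds 72% of Cobalt, so Kwame controls Cobalt.
Neither Kwame nor any entity Kwame controls holds any voting interest in Tessera.
So Kwame does not control Tessera.

No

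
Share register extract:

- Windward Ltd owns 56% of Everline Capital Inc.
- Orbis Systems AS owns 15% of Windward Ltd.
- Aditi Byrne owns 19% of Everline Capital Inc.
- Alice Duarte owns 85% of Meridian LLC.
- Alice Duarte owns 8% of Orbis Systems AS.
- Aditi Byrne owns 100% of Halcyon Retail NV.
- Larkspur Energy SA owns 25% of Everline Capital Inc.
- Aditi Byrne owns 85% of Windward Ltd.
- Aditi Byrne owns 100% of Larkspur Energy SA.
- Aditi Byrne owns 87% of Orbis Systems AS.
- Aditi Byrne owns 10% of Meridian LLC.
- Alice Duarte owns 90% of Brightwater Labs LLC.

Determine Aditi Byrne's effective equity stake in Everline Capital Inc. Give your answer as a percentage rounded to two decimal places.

98.91%

Aditi reaches Everline along 4 paths.
Via Larkspur: 100% × 25% = 25%.
Direct stake: 19% = 19%.
Via Orbis → Windward: 87% × 15% × 56% = 7.308%.
Via Windward: 85% × 56% = 47.6%.
Total: 25% + 19% + 7.308% + 47.6% = 98.908%.
Rounded: 98.91%.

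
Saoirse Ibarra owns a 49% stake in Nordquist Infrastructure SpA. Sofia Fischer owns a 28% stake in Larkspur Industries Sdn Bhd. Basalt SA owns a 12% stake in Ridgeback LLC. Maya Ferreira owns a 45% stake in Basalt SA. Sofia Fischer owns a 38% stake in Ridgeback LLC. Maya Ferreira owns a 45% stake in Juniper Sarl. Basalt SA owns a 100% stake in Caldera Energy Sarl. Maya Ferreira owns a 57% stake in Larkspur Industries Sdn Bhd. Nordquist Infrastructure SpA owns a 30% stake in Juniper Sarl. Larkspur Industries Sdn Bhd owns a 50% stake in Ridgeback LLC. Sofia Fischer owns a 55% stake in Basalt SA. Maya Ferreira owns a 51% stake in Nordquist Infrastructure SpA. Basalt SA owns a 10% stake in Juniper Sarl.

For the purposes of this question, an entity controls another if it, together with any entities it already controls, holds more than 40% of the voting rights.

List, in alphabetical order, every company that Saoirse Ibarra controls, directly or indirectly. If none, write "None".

Nordquist Infrastructure SpA

Saoirse holds 49% of Nordquist, so Saoirse controls Nordquist.
No other company's threshold is met.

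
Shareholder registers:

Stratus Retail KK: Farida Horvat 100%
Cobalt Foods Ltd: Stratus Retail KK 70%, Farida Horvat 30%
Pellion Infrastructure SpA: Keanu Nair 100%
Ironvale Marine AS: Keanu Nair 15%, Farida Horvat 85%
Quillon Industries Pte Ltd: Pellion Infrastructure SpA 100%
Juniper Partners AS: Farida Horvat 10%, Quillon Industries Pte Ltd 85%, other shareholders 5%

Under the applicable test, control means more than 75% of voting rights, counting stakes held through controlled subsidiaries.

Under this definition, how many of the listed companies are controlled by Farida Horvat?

Farida holds 100% of Stratus, so Farida controls Stratus.
Stratus and Farida together hold 70% + 30% = 100% of Cobalt, so Farida controls Cobalt.
Farida holds 85% of Ironvale, so Farida controls Ironvale.
No other company's threshold is met.
Farida controls 3 companies.

3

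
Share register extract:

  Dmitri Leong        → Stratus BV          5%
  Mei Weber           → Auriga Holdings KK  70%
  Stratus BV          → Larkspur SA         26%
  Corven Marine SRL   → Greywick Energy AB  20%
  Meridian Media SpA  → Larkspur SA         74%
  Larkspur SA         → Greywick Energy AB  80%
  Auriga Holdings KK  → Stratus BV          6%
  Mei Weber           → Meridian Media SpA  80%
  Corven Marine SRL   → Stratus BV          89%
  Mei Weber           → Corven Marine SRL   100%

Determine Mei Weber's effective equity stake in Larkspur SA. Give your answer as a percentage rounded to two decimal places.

Mei reaches Larkspur along 3 paths.
Via Meridian: 80% × 74% = 59.2%.
Via Auriga → Stratus: 70% × 6% × 26% = 1.092%.
Via Corven → Stratus: 100% × 89% × 26% = 23.14%.
Total: 59.2% + 1.092% + 23.14% = 83.432%.
Rounded: 83.43%.

83.43%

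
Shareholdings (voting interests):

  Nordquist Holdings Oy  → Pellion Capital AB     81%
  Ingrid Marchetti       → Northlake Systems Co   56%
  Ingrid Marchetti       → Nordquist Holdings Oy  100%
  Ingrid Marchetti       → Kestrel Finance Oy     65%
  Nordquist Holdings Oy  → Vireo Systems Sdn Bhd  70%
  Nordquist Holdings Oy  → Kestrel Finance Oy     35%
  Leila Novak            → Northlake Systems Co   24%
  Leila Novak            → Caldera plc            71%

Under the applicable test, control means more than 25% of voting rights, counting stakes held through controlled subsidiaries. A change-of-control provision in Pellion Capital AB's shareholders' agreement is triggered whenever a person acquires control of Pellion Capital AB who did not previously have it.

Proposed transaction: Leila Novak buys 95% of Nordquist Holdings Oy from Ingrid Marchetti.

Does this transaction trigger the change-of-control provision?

The purchase adds only to Leila's holdings (Ingrid's stake shrinks), so Leila is the only person who could newly come to control Pellion.
Leila holds 71% of Caldera, so Leila controls Caldera.
Neither Leila nor any entity Leila controls holds any voting interest in Pellion.
So before the transaction, Leila does not control Pellion.
After the purchase, Leila holds 95% of Nordquist directly, and Ingrid's stake falls to 5%.
Leila holds 95% of Nordquist, so Leila controls Nordquist.
Nordquist holds 81% of Pellion, so Leila controls Pellion.
Leila did not control Pellion before and does after, so the clause is triggered.

Yes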